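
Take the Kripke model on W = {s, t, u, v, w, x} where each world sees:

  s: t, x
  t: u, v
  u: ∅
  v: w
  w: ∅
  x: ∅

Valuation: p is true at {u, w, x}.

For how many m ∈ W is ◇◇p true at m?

s: successors {t, x}; ◇p there: t:T, x:F. ✓
t: successors {u, v}; ◇p there: u:F, v:T. ✓
u: no successors, so ◇◇p fails. ✗
v: successors {w}; ◇p there: w:F. ✗
w: no successors, so ◇◇p fails. ✗
x: no successors, so ◇◇p fails. ✗
Satisfying worlds: {s, t}.

2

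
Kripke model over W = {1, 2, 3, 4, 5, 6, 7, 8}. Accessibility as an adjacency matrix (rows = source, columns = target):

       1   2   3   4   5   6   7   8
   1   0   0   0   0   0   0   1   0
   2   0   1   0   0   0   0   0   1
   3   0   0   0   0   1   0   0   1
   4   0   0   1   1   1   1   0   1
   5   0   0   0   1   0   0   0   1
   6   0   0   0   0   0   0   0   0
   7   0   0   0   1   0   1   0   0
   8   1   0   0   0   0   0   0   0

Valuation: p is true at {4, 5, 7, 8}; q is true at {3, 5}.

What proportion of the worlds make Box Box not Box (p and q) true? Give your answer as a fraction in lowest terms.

1: successors {7}; Box not Box (p and q) there: 7:F. ✗
2: successors {2, 8}; Box not Box (p and q) there: 2:T, 8:T. ✓
3: successors {5, 8}; Box not Box (p and q) there: 5:T, 8:T. ✓
4: successors {3, 4, 5, 6, 8}; Box not Box (p and q) there: 3:T, 4:F, 5:T, 6:T, 8:T. ✗
5: successors {4, 8}; Box not Box (p and q) there: 4:F, 8:T. ✗
6: no successors, so Box Box not Box (p and q) holds vacuously. ✓
7: successors {4, 6}; Box not Box (p and q) there: 4:F, 6:T. ✗
8: successors {1}; Box not Box (p and q) there: 1:T. ✓
That's 4 of 8 worlds, so 4/8 = 1/2.

1/2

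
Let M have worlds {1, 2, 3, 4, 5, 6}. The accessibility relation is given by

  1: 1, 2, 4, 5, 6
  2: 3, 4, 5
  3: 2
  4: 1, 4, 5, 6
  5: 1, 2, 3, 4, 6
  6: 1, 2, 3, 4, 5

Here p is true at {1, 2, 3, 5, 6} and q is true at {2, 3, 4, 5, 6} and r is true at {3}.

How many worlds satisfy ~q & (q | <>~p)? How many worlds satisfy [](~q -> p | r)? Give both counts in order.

For ~q & (q | <>~p):
1: ~q is T, q | <>~p is T. ✓
2: ~q is F, q | <>~p is T. ✗
3: ~q is F, q | <>~p is T. ✗
4: ~q is F, q | <>~p is T. ✗
5: ~q is F, q | <>~p is T. ✗
6: ~q is F, q | <>~p is T. ✗
— 1 world.
For [](~q -> p | r):
1: successors {1, 2, 4, 5, 6}; ~q -> p | r there: 1:T, 2:T, 4:T, 5:T, 6:T. ✓
2: successors {3, 4, 5}; ~q -> p | r there: 3:T, 4:T, 5:T. ✓
3: successors {2}; ~q -> p | r there: 2:T. ✓
4: successors {1, 4, 5, 6}; ~q -> p | r there: 1:T, 4:T, 5:T, 6:T. ✓
5: successors {1, 2, 3, 4, 6}; ~q -> p | r there: 1:T, 2:T, 3:T, 4:T, 6:T. ✓
6: successors {1, 2, 3, 4, 5}; ~q -> p | r there: 1:T, 2:T, 3:T, 4:T, 5:T. ✓
— 6 worlds.

1 and 6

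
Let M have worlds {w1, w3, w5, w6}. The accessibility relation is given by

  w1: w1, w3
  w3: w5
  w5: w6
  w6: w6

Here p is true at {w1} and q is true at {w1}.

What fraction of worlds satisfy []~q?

3/4

w1: successors {w1, w3}; ~q there: w1:F, w3:T. ✗
w3: successors {w5}; ~q there: w5:T. ✓
w5: successors {w6}; ~q there: w6:T. ✓
w6: successors {w6}; ~q there: w6:T. ✓
That's 3 of 4 worlds, so 3/4.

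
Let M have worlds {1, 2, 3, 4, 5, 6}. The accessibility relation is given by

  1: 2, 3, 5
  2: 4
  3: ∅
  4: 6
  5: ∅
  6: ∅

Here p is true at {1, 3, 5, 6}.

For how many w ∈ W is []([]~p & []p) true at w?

1: successors {2, 3, 5}; []~p & []p there: 2:F, 3:T, 5:T. ✗
2: successors {4}; []~p & []p there: 4:F. ✗
3: no successors, so []([]~p & []p) holds vacuously. ✓
4: successors {6}; []~p & []p there: 6:T. ✓
5: no successors, so []([]~p & []p) holds vacuously. ✓
6: no successors, so []([]~p & []p) holds vacuously. ✓
Satisfying worlds: {3, 4, 5, 6}.

4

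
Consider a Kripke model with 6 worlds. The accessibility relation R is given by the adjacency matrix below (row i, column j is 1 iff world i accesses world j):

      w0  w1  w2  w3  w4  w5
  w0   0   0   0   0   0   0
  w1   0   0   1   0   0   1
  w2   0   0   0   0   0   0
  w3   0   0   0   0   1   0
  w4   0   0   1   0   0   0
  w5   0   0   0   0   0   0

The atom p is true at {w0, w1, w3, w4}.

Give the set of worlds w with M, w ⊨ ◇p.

w0: no successors, so ◇p fails. ✗
w1: successors {w2, w5}; p there: w2:F, w5:F. ✗
w2: no successors, so ◇p fails. ✗
w3: successors {w4}; p there: w4:T. ✓
w4: successors {w2}; p there: w2:F. ✗
w5: no successors, so ◇p fails. ✗

{w3}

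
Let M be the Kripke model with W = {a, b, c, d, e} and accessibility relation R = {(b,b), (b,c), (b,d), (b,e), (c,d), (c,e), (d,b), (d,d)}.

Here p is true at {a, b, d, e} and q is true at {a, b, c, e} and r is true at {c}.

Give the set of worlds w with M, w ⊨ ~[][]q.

a: [][]q is T. ✗
b: [][]q is F. ✓
c: [][]q is F. ✓
d: [][]q is F. ✓
e: [][]q is T. ✗

{b, c, d}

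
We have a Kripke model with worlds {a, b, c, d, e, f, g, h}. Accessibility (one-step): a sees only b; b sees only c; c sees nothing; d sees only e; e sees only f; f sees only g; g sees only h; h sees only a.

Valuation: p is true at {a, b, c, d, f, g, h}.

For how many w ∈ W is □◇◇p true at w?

6

a: successors {b}; ◇◇p there: b:F. ✗
b: successors {c}; ◇◇p there: c:F. ✗
c: no successors, so □◇◇p holds vacuously. ✓
d: successors {e}; ◇◇p there: e:T. ✓
e: successors {f}; ◇◇p there: f:T. ✓
f: successors {g}; ◇◇p there: g:T. ✓
g: successors {h}; ◇◇p there: h:T. ✓
h: successors {a}; ◇◇p there: a:T. ✓
Satisfying worlds: {c, d, e, f, g, h}.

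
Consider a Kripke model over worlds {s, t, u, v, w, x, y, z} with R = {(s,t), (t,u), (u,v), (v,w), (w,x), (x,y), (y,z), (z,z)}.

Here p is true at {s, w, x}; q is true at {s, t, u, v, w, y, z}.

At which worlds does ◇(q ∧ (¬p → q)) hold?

{s, t, u, v, x, y, z}

s: successors {t}; q ∧ (¬p → q) there: t:T. ✓
t: successors {u}; q ∧ (¬p → q) there: u:T. ✓
u: successors {v}; q ∧ (¬p → q) there: v:T. ✓
v: successors {w}; q ∧ (¬p → q) there: w:T. ✓
w: successors {x}; q ∧ (¬p → q) there: x:F. ✗
x: successors {y}; q ∧ (¬p → q) there: y:T. ✓
y: successors {z}; q ∧ (¬p → q) there: z:T. ✓
z: successors {z}; q ∧ (¬p → q) there: z:T. ✓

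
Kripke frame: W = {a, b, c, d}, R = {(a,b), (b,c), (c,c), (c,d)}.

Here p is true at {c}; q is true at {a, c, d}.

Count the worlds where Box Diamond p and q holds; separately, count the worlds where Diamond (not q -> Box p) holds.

For Box Diamond p and q:
a: Box Diamond p is T, q is T. ✓
b: Box Diamond p is T, q is F. ✗
c: Box Diamond p is F, q is T. ✗
d: Box Diamond p is T, q is T. ✓
— 2 worlds.
For Diamond (not q -> Box p):
a: successors {b}; not q -> Box p there: b:T. ✓
b: successors {c}; not q -> Box p there: c:T. ✓
c: successors {c, d}; not q -> Box p there: c:T, d:T. ✓
d: no successors, so Diamond (not q -> Box p) fails. ✗
— 3 worlds.

2 and 3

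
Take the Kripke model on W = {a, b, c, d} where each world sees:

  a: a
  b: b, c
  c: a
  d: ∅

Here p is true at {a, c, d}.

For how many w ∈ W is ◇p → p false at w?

a: ◇p is T, p is T. ✓
b: ◇p is T, p is F. ✗
c: ◇p is T, p is T. ✓
d: ◇p is F, p is T. ✓
Satisfying worlds: {a, c, d}.
So ◇p → p fails at the other 1 world.

1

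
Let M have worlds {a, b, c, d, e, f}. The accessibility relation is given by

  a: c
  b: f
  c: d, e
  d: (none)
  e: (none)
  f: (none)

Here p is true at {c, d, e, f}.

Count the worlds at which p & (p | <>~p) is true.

a: p is F, p | <>~p is F. ✗
b: p is F, p | <>~p is F. ✗
c: p is T, p | <>~p is T. ✓
d: p is T, p | <>~p is T. ✓
e: p is T, p | <>~p is T. ✓
f: p is T, p | <>~p is T. ✓
Satisfying worlds: {c, d, e, f}.

4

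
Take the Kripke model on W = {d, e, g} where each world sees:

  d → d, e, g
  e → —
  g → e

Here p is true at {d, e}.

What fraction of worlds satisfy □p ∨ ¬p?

2/3

d: □p is F, ¬p is F. ✗
e: □p is T, ¬p is F. ✓
g: □p is T, ¬p is T. ✓
That's 2 of 3 worlds, so 2/3.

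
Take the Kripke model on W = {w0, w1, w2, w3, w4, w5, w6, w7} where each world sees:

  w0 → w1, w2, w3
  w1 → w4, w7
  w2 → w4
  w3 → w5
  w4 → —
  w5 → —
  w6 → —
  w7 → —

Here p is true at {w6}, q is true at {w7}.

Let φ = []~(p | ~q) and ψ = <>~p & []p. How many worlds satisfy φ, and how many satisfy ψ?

4 and 0

For []~(p | ~q):
w0: successors {w1, w2, w3}; ~(p | ~q) there: w1:F, w2:F, w3:F. ✗
w1: successors {w4, w7}; ~(p | ~q) there: w4:F, w7:T. ✗
w2: successors {w4}; ~(p | ~q) there: w4:F. ✗
w3: successors {w5}; ~(p | ~q) there: w5:F. ✗
w4: no successors, so []~(p | ~q) holds vacuously. ✓
w5: no successors, so []~(p | ~q) holds vacuously. ✓
w6: no successors, so []~(p | ~q) holds vacuously. ✓
w7: no successors, so []~(p | ~q) holds vacuously. ✓
— 4 worlds.
For <>~p & []p:
w0: <>~p is T, []p is F. ✗
w1: <>~p is T, []p is F. ✗
w2: <>~p is T, []p is F. ✗
w3: <>~p is T, []p is F. ✗
w4: <>~p is F, []p is T. ✗
w5: <>~p is F, []p is T. ✗
w6: <>~p is F, []p is T. ✗
w7: <>~p is F, []p is T. ✗
— 0 worlds.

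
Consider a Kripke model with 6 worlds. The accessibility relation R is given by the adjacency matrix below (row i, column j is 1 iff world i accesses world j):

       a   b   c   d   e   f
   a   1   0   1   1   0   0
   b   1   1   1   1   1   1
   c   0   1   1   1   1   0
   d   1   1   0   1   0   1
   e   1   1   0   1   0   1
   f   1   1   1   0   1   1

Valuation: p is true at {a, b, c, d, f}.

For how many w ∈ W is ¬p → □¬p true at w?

5

a: ¬p is F, □¬p is F. ✓
b: ¬p is F, □¬p is F. ✓
c: ¬p is F, □¬p is F. ✓
d: ¬p is F, □¬p is F. ✓
e: ¬p is T, □¬p is F. ✗
f: ¬p is F, □¬p is F. ✓
Satisfying worlds: {a, b, c, d, f}.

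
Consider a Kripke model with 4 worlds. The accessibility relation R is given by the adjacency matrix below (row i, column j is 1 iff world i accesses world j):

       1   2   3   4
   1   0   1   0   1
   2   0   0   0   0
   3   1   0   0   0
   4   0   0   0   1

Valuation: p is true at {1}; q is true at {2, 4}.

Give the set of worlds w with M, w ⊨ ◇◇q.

{1, 3, 4}

1: successors {2, 4}; ◇q there: 2:F, 4:T. ✓
2: no successors, so ◇◇q fails. ✗
3: successors {1}; ◇q there: 1:T. ✓
4: successors {4}; ◇q there: 4:T. ✓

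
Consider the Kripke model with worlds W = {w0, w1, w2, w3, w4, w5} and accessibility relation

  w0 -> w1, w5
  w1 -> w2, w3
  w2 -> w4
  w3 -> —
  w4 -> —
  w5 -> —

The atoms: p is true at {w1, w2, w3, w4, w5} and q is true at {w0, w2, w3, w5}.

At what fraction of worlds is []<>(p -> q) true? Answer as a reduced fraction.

w0: successors {w1, w5}; <>(p -> q) there: w1:T, w5:F. ✗
w1: successors {w2, w3}; <>(p -> q) there: w2:F, w3:F. ✗
w2: successors {w4}; <>(p -> q) there: w4:F. ✗
w3: no successors, so []<>(p -> q) holds vacuously. ✓
w4: no successors, so []<>(p -> q) holds vacuously. ✓
w5: no successors, so []<>(p -> q) holds vacuously. ✓
That's 3 of 6 worlds, so 3/6 = 1/2.

1/2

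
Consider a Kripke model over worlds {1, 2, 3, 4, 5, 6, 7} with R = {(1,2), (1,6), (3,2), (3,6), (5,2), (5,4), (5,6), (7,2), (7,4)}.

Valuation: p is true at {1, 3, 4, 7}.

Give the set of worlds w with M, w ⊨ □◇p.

1: successors {2, 6}; ◇p there: 2:F, 6:F. ✗
2: no successors, so □◇p holds vacuously. ✓
3: successors {2, 6}; ◇p there: 2:F, 6:F. ✗
4: no successors, so □◇p holds vacuously. ✓
5: successors {2, 4, 6}; ◇p there: 2:F, 4:F, 6:F. ✗
6: no successors, so □◇p holds vacuously. ✓
7: successors {2, 4}; ◇p there: 2:F, 4:F. ✗

{2, 4, 6}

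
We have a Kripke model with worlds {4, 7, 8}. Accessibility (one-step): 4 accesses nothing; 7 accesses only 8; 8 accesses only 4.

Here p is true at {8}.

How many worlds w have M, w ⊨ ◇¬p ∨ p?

4: ◇¬p is F, p is F. ✗
7: ◇¬p is F, p is F. ✗
8: ◇¬p is T, p is T. ✓
Satisfying worlds: {8}.

1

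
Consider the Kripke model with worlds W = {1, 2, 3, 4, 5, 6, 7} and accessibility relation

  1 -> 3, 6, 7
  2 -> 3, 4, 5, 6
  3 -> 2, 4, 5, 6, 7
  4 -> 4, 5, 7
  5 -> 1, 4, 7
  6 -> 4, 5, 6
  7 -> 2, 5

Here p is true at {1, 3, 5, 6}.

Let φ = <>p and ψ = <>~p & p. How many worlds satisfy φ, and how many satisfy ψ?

7 and 4

For <>p:
1: successors {3, 6, 7}; p there: 3:T, 6:T, 7:F. ✓
2: successors {3, 4, 5, 6}; p there: 3:T, 4:F, 5:T, 6:T. ✓
3: successors {2, 4, 5, 6, 7}; p there: 2:F, 4:F, 5:T, 6:T, 7:F. ✓
4: successors {4, 5, 7}; p there: 4:F, 5:T, 7:F. ✓
5: successors {1, 4, 7}; p there: 1:T, 4:F, 7:F. ✓
6: successors {4, 5, 6}; p there: 4:F, 5:T, 6:T. ✓
7: successors {2, 5}; p there: 2:F, 5:T. ✓
— 7 worlds.
For <>~p & p:
1: <>~p is T, p is T. ✓
2: <>~p is T, p is F. ✗
3: <>~p is T, p is T. ✓
4: <>~p is T, p is F. ✗
5: <>~p is T, p is T. ✓
6: <>~p is T, p is T. ✓
7: <>~p is T, p is F. ✗
— 4 worlds.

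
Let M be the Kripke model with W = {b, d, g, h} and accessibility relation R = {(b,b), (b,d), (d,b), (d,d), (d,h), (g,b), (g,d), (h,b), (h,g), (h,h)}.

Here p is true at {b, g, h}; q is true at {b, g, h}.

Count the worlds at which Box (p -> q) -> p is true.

b: Box (p -> q) is T, p is T. ✓
d: Box (p -> q) is T, p is F. ✗
g: Box (p -> q) is T, p is T. ✓
h: Box (p -> q) is T, p is T. ✓
Satisfying worlds: {b, g, h}.

3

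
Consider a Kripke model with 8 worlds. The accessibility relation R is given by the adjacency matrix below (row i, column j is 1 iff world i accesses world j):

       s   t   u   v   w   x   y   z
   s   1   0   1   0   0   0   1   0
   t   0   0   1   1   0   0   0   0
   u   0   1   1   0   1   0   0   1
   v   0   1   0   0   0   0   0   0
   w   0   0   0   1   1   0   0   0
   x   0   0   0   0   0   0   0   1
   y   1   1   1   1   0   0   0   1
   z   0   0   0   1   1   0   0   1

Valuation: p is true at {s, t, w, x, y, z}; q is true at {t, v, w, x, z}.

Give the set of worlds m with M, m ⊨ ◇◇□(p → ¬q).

s: successors {s, u, y}; ◇□(p → ¬q) there: s:T, u:T, y:T. ✓
t: successors {u, v}; ◇□(p → ¬q) there: u:T, v:T. ✓
u: successors {t, u, w, z}; ◇□(p → ¬q) there: t:F, u:T, w:F, z:F. ✓
v: successors {t}; ◇□(p → ¬q) there: t:F. ✗
w: successors {v, w}; ◇□(p → ¬q) there: v:T, w:F. ✓
x: successors {z}; ◇□(p → ¬q) there: z:F. ✗
y: successors {s, t, u, v, z}; ◇□(p → ¬q) there: s:T, t:F, u:T, v:T, z:F. ✓
z: successors {v, w, z}; ◇□(p → ¬q) there: v:T, w:F, z:F. ✓

{s, t, u, w, y, z}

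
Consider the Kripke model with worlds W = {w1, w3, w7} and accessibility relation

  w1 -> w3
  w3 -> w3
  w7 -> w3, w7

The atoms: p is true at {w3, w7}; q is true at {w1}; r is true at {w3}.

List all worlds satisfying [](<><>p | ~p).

w1: successors {w3}; <><>p | ~p there: w3:T. ✓
w3: successors {w3}; <><>p | ~p there: w3:T. ✓
w7: successors {w3, w7}; <><>p | ~p there: w3:T, w7:T. ✓

{w1, w3, w7}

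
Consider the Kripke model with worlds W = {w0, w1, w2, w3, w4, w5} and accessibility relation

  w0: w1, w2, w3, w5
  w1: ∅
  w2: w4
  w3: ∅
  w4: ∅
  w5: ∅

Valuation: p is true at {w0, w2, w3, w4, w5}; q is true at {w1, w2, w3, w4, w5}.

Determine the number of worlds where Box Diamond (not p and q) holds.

4

w0: successors {w1, w2, w3, w5}; Diamond (not p and q) there: w1:F, w2:F, w3:F, w5:F. ✗
w1: no successors, so Box Diamond (not p and q) holds vacuously. ✓
w2: successors {w4}; Diamond (not p and q) there: w4:F. ✗
w3: no successors, so Box Diamond (not p and q) holds vacuously. ✓
w4: no successors, so Box Diamond (not p and q) holds vacuously. ✓
w5: no successors, so Box Diamond (not p and q) holds vacuously. ✓
Satisfying worlds: {w1, w3, w4, w5}.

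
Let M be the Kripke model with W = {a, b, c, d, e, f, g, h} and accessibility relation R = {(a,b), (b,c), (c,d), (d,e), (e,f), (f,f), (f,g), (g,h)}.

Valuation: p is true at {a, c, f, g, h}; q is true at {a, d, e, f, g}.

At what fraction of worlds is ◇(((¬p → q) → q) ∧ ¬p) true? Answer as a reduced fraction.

3/8

a: successors {b}; ((¬p → q) → q) ∧ ¬p there: b:T. ✓
b: successors {c}; ((¬p → q) → q) ∧ ¬p there: c:F. ✗
c: successors {d}; ((¬p → q) → q) ∧ ¬p there: d:T. ✓
d: successors {e}; ((¬p → q) → q) ∧ ¬p there: e:T. ✓
e: successors {f}; ((¬p → q) → q) ∧ ¬p there: f:F. ✗
f: successors {f, g}; ((¬p → q) → q) ∧ ¬p there: f:F, g:F. ✗
g: successors {h}; ((¬p → q) → q) ∧ ¬p there: h:F. ✗
h: no successors, so ◇(((¬p → q) → q) ∧ ¬p) fails. ✗
That's 3 of 8 worlds, so 3/8.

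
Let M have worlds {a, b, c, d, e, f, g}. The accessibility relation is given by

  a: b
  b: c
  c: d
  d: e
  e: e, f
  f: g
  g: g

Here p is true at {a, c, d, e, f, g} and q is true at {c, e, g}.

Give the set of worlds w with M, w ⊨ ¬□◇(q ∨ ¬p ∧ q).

{b}

a: □◇(q ∨ ¬p ∧ q) is T. ✗
b: □◇(q ∨ ¬p ∧ q) is F. ✓
c: □◇(q ∨ ¬p ∧ q) is T. ✗
d: □◇(q ∨ ¬p ∧ q) is T. ✗
e: □◇(q ∨ ¬p ∧ q) is T. ✗
f: □◇(q ∨ ¬p ∧ q) is T. ✗
g: □◇(q ∨ ¬p ∧ q) is T. ✗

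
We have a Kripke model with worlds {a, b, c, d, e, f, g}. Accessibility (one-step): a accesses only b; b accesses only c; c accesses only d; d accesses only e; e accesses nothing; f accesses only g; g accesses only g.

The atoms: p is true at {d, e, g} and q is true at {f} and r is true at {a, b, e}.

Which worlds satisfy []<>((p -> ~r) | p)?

a: successors {b}; <>((p -> ~r) | p) there: b:T. ✓
b: successors {c}; <>((p -> ~r) | p) there: c:T. ✓
c: successors {d}; <>((p -> ~r) | p) there: d:T. ✓
d: successors {e}; <>((p -> ~r) | p) there: e:F. ✗
e: no successors, so []<>((p -> ~r) | p) holds vacuously. ✓
f: successors {g}; <>((p -> ~r) | p) there: g:T. ✓
g: successors {g}; <>((p -> ~r) | p) there: g:T. ✓

{a, b, c, e, f, g}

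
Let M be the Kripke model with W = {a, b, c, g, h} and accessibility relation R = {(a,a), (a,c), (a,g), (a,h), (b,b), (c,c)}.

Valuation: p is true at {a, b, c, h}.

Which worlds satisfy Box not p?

{g, h}

a: successors {a, c, g, h}; not p there: a:F, c:F, g:T, h:F. ✗
b: successors {b}; not p there: b:F. ✗
c: successors {c}; not p there: c:F. ✗
g: no successors, so Box not p holds vacuously. ✓
h: no successors, so Box not p holds vacuously. ✓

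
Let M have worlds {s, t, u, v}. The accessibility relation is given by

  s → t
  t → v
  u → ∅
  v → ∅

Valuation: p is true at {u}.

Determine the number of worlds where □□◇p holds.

3

s: successors {t}; □◇p there: t:F. ✗
t: successors {v}; □◇p there: v:T. ✓
u: no successors, so □□◇p holds vacuously. ✓
v: no successors, so □□◇p holds vacuously. ✓
Satisfying worlds: {t, u, v}.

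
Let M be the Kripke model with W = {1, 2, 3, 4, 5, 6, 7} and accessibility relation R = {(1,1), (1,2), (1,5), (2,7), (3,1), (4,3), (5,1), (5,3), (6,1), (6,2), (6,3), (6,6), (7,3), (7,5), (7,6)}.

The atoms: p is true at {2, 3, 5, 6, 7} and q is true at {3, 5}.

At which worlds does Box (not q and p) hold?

{2}

1: successors {1, 2, 5}; not q and p there: 1:F, 2:T, 5:F. ✗
2: successors {7}; not q and p there: 7:T. ✓
3: successors {1}; not q and p there: 1:F. ✗
4: successors {3}; not q and p there: 3:F. ✗
5: successors {1, 3}; not q and p there: 1:F, 3:F. ✗
6: successors {1, 2, 3, 6}; not q and p there: 1:F, 2:T, 3:F, 6:T. ✗
7: successors {3, 5, 6}; not q and p there: 3:F, 5:F, 6:T. ✗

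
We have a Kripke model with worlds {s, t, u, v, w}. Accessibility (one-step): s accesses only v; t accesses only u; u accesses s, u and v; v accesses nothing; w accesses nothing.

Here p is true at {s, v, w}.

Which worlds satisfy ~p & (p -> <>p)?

{t, u}

s: ~p is F, p -> <>p is T. ✗
t: ~p is T, p -> <>p is T. ✓
u: ~p is T, p -> <>p is T. ✓
v: ~p is F, p -> <>p is F. ✗
w: ~p is F, p -> <>p is F. ✗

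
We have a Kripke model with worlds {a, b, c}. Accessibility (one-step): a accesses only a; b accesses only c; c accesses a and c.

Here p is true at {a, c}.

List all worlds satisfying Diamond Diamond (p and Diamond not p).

a: successors {a}; Diamond (p and Diamond not p) there: a:F. ✗
b: successors {c}; Diamond (p and Diamond not p) there: c:F. ✗
c: successors {a, c}; Diamond (p and Diamond not p) there: a:F, c:F. ✗

∅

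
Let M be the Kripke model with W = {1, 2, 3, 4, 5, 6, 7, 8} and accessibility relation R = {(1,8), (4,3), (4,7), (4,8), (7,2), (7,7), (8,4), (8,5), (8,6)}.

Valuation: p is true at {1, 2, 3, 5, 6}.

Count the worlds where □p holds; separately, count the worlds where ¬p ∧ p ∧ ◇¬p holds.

4 and 0

For □p:
1: successors {8}; p there: 8:F. ✗
2: no successors, so □p holds vacuously. ✓
3: no successors, so □p holds vacuously. ✓
4: successors {3, 7, 8}; p there: 3:T, 7:F, 8:F. ✗
5: no successors, so □p holds vacuously. ✓
6: no successors, so □p holds vacuously. ✓
7: successors {2, 7}; p there: 2:T, 7:F. ✗
8: successors {4, 5, 6}; p there: 4:F, 5:T, 6:T. ✗
— 4 worlds.
For ¬p ∧ p ∧ ◇¬p:
1: ¬p is F, p ∧ ◇¬p is T. ✗
2: ¬p is F, p ∧ ◇¬p is F. ✗
3: ¬p is F, p ∧ ◇¬p is F. ✗
4: ¬p is T, p ∧ ◇¬p is F. ✗
5: ¬p is F, p ∧ ◇¬p is F. ✗
6: ¬p is F, p ∧ ◇¬p is F. ✗
7: ¬p is T, p ∧ ◇¬p is F. ✗
8: ¬p is T, p ∧ ◇¬p is F. ✗
— 0 worlds.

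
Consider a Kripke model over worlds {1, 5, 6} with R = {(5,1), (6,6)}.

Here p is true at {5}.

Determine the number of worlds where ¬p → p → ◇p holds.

3

1: ¬p is T, p → ◇p is T. ✓
5: ¬p is F, p → ◇p is F. ✓
6: ¬p is T, p → ◇p is T. ✓
Satisfying worlds: {1, 5, 6}.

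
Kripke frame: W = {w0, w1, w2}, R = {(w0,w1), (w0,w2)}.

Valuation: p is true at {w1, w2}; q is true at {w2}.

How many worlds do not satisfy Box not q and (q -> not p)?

w0: Box not q is F, q -> not p is T. ✗
w1: Box not q is T, q -> not p is T. ✓
w2: Box not q is T, q -> not p is F. ✗
Satisfying worlds: {w1}.
So Box not q and (q -> not p) fails at the other 2 worlds.

2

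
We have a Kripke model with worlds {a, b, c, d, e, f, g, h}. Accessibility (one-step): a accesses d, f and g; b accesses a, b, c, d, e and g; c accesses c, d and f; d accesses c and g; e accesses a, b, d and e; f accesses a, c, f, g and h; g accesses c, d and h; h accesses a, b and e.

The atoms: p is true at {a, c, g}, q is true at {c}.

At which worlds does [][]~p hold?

∅

a: successors {d, f, g}; []~p there: d:F, f:F, g:F. ✗
b: successors {a, b, c, d, e, g}; []~p there: a:F, b:F, c:F, d:F, e:F, g:F. ✗
c: successors {c, d, f}; []~p there: c:F, d:F, f:F. ✗
d: successors {c, g}; []~p there: c:F, g:F. ✗
e: successors {a, b, d, e}; []~p there: a:F, b:F, d:F, e:F. ✗
f: successors {a, c, f, g, h}; []~p there: a:F, c:F, f:F, g:F, h:F. ✗
g: successors {c, d, h}; []~p there: c:F, d:F, h:F. ✗
h: successors {a, b, e}; []~p there: a:F, b:F, e:F. ✗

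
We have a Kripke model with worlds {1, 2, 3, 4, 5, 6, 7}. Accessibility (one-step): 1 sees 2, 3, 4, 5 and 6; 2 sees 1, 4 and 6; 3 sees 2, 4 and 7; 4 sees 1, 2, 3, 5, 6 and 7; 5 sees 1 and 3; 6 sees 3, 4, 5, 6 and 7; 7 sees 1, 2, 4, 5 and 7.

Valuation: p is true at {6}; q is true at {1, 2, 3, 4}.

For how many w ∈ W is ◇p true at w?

1: successors {2, 3, 4, 5, 6}; p there: 2:F, 3:F, 4:F, 5:F, 6:T. ✓
2: successors {1, 4, 6}; p there: 1:F, 4:F, 6:T. ✓
3: successors {2, 4, 7}; p there: 2:F, 4:F, 7:F. ✗
4: successors {1, 2, 3, 5, 6, 7}; p there: 1:F, 2:F, 3:F, 5:F, 6:T, 7:F. ✓
5: successors {1, 3}; p there: 1:F, 3:F. ✗
6: successors {3, 4, 5, 6, 7}; p there: 3:F, 4:F, 5:F, 6:T, 7:F. ✓
7: successors {1, 2, 4, 5, 7}; p there: 1:F, 2:F, 4:F, 5:F, 7:F. ✗
Satisfying worlds: {1, 2, 4, 6}.

4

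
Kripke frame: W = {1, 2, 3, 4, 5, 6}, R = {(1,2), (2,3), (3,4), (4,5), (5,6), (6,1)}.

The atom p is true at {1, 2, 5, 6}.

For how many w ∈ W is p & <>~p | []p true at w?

1: p & <>~p is F, []p is T. ✓
2: p & <>~p is T, []p is F. ✓
3: p & <>~p is F, []p is F. ✗
4: p & <>~p is F, []p is T. ✓
5: p & <>~p is F, []p is T. ✓
6: p & <>~p is F, []p is T. ✓
Satisfying worlds: {1, 2, 4, 5, 6}.

5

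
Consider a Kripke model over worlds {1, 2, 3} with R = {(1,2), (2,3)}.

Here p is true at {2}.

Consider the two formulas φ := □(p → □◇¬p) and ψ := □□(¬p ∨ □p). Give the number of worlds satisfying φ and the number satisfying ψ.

2 and 3

For □(p → □◇¬p):
1: successors {2}; p → □◇¬p there: 2:F. ✗
2: successors {3}; p → □◇¬p there: 3:T. ✓
3: no successors, so □(p → □◇¬p) holds vacuously. ✓
— 2 worlds.
For □□(¬p ∨ □p):
1: successors {2}; □(¬p ∨ □p) there: 2:T. ✓
2: successors {3}; □(¬p ∨ □p) there: 3:T. ✓
3: no successors, so □□(¬p ∨ □p) holds vacuously. ✓
— 3 worlds.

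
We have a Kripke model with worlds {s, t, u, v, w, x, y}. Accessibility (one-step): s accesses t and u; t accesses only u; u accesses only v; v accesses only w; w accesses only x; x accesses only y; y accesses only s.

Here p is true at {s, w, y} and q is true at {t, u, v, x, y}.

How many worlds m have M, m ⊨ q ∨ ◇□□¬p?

6

s: q is F, ◇□□¬p is T. ✓
t: q is T, ◇□□¬p is F. ✓
u: q is T, ◇□□¬p is T. ✓
v: q is T, ◇□□¬p is F. ✓
w: q is F, ◇□□¬p is F. ✗
x: q is T, ◇□□¬p is T. ✓
y: q is T, ◇□□¬p is T. ✓
Satisfying worlds: {s, t, u, v, x, y}.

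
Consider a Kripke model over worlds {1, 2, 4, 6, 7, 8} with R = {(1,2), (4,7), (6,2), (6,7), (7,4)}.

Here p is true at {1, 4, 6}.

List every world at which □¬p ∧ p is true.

{1, 4, 6}

1: □¬p is T, p is T. ✓
2: □¬p is T, p is F. ✗
4: □¬p is T, p is T. ✓
6: □¬p is T, p is T. ✓
7: □¬p is F, p is F. ✗
8: □¬p is T, p is F. ✗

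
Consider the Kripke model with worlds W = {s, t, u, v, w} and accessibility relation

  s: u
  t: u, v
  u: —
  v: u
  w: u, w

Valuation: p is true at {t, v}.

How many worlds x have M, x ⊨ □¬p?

4

s: successors {u}; ¬p there: u:T. ✓
t: successors {u, v}; ¬p there: u:T, v:F. ✗
u: no successors, so □¬p holds vacuously. ✓
v: successors {u}; ¬p there: u:T. ✓
w: successors {u, w}; ¬p there: u:T, w:T. ✓
Satisfying worlds: {s, u, v, w}.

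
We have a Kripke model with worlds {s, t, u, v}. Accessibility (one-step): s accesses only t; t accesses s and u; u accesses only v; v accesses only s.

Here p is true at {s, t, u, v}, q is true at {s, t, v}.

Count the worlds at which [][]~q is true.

s: successors {t}; []~q there: t:F. ✗
t: successors {s, u}; []~q there: s:F, u:F. ✗
u: successors {v}; []~q there: v:F. ✗
v: successors {s}; []~q there: s:F. ✗
Satisfying worlds: ∅.

0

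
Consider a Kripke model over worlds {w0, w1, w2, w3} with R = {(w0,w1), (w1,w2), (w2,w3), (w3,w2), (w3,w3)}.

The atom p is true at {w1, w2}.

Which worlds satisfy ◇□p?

w0: successors {w1}; □p there: w1:T. ✓
w1: successors {w2}; □p there: w2:F. ✗
w2: successors {w3}; □p there: w3:F. ✗
w3: successors {w2, w3}; □p there: w2:F, w3:F. ✗

{w0}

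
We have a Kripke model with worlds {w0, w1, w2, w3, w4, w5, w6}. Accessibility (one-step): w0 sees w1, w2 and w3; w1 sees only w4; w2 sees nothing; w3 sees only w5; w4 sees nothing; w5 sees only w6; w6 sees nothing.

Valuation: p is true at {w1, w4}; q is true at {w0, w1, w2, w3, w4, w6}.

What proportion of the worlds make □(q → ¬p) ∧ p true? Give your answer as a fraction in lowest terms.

w0: □(q → ¬p) is F, p is F. ✗
w1: □(q → ¬p) is F, p is T. ✗
w2: □(q → ¬p) is T, p is F. ✗
w3: □(q → ¬p) is T, p is F. ✗
w4: □(q → ¬p) is T, p is T. ✓
w5: □(q → ¬p) is T, p is F. ✗
w6: □(q → ¬p) is T, p is F. ✗
That's 1 of 7 worlds, so 1/7.

1/7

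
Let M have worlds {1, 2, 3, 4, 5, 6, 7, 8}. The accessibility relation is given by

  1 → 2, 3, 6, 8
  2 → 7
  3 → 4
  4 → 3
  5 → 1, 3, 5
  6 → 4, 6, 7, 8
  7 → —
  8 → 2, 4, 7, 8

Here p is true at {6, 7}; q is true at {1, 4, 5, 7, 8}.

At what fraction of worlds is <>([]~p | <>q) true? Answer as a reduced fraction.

7/8

1: successors {2, 3, 6, 8}; []~p | <>q there: 2:T, 3:T, 6:T, 8:T. ✓
2: successors {7}; []~p | <>q there: 7:T. ✓
3: successors {4}; []~p | <>q there: 4:T. ✓
4: successors {3}; []~p | <>q there: 3:T. ✓
5: successors {1, 3, 5}; []~p | <>q there: 1:T, 3:T, 5:T. ✓
6: successors {4, 6, 7, 8}; []~p | <>q there: 4:T, 6:T, 7:T, 8:T. ✓
7: no successors, so <>([]~p | <>q) fails. ✗
8: successors {2, 4, 7, 8}; []~p | <>q there: 2:T, 4:T, 7:T, 8:T. ✓
That's 7 of 8 worlds, so 7/8.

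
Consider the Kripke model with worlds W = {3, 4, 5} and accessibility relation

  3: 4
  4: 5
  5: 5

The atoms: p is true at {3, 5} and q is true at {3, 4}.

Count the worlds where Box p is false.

3: successors {4}; p there: 4:F. ✗
4: successors {5}; p there: 5:T. ✓
5: successors {5}; p there: 5:T. ✓
Satisfying worlds: {4, 5}.
So Box p fails at the other 1 world.

1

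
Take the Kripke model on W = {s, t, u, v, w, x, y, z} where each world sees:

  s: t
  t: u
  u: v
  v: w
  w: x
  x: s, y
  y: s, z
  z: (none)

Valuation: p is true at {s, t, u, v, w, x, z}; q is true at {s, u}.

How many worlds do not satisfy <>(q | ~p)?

s: successors {t}; q | ~p there: t:F. ✗
t: successors {u}; q | ~p there: u:T. ✓
u: successors {v}; q | ~p there: v:F. ✗
v: successors {w}; q | ~p there: w:F. ✗
w: successors {x}; q | ~p there: x:F. ✗
x: successors {s, y}; q | ~p there: s:T, y:T. ✓
y: successors {s, z}; q | ~p there: s:T, z:F. ✓
z: no successors, so <>(q | ~p) fails. ✗
Satisfying worlds: {t, x, y}.
So <>(q | ~p) fails at the other 5 worlds.

5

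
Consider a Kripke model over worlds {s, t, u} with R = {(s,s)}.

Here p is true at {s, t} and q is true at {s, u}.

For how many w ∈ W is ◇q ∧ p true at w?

1

s: ◇q is T, p is T. ✓
t: ◇q is F, p is T. ✗
u: ◇q is F, p is F. ✗
Satisfying worlds: {s}.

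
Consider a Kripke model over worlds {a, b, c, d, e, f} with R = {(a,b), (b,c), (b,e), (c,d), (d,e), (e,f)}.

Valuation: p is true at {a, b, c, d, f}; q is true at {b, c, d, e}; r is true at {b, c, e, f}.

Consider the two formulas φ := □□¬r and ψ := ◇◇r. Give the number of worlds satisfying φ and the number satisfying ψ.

For □□¬r:
a: successors {b}; □¬r there: b:F. ✗
b: successors {c, e}; □¬r there: c:T, e:F. ✗
c: successors {d}; □¬r there: d:F. ✗
d: successors {e}; □¬r there: e:F. ✗
e: successors {f}; □¬r there: f:T. ✓
f: no successors, so □□¬r holds vacuously. ✓
— 2 worlds.
For ◇◇r:
a: successors {b}; ◇r there: b:T. ✓
b: successors {c, e}; ◇r there: c:F, e:T. ✓
c: successors {d}; ◇r there: d:T. ✓
d: successors {e}; ◇r there: e:T. ✓
e: successors {f}; ◇r there: f:F. ✗
f: no successors, so ◇◇r fails. ✗
— 4 worlds.

2 and 4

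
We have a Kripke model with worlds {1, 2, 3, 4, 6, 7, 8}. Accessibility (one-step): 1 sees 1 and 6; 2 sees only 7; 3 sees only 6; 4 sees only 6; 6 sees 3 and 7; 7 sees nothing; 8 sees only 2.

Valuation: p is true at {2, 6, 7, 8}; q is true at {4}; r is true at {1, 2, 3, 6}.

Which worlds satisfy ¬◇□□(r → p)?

1: ◇□□(r → p) is T. ✗
2: ◇□□(r → p) is T. ✗
3: ◇□□(r → p) is T. ✗
4: ◇□□(r → p) is T. ✗
6: ◇□□(r → p) is T. ✗
7: ◇□□(r → p) is F. ✓
8: ◇□□(r → p) is T. ✗

{7}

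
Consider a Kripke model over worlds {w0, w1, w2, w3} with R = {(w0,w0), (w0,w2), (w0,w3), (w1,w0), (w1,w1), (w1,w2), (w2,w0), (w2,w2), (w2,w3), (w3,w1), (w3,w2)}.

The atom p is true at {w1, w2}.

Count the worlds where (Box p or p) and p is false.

w0: Box p or p is F, p is F. ✗
w1: Box p or p is T, p is T. ✓
w2: Box p or p is T, p is T. ✓
w3: Box p or p is T, p is F. ✗
Satisfying worlds: {w1, w2}.
So (Box p or p) and p fails at the other 2 worlds.

2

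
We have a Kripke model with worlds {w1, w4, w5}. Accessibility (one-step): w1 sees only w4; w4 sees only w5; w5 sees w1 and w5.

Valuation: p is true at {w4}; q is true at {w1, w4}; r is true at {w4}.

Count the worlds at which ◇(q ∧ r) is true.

w1: successors {w4}; q ∧ r there: w4:T. ✓
w4: successors {w5}; q ∧ r there: w5:F. ✗
w5: successors {w1, w5}; q ∧ r there: w1:F, w5:F. ✗
Satisfying worlds: {w1}.

1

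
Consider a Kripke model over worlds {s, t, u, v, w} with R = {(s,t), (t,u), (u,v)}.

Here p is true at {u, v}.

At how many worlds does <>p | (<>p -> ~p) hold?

5

s: <>p is F, <>p -> ~p is T. ✓
t: <>p is T, <>p -> ~p is T. ✓
u: <>p is T, <>p -> ~p is F. ✓
v: <>p is F, <>p -> ~p is T. ✓
w: <>p is F, <>p -> ~p is T. ✓
Satisfying worlds: {s, t, u, v, w}.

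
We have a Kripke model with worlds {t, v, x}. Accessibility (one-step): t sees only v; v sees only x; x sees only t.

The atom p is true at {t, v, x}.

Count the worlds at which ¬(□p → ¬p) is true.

t: □p → ¬p is F. ✓
v: □p → ¬p is F. ✓
x: □p → ¬p is F. ✓
Satisfying worlds: {t, v, x}.

3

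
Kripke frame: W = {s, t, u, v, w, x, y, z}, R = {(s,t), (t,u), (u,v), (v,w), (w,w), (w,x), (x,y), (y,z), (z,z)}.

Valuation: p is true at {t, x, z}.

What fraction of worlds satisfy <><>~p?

5/8

s: successors {t}; <>~p there: t:T. ✓
t: successors {u}; <>~p there: u:T. ✓
u: successors {v}; <>~p there: v:T. ✓
v: successors {w}; <>~p there: w:T. ✓
w: successors {w, x}; <>~p there: w:T, x:T. ✓
x: successors {y}; <>~p there: y:F. ✗
y: successors {z}; <>~p there: z:F. ✗
z: successors {z}; <>~p there: z:F. ✗
That's 5 of 8 worlds, so 5/8.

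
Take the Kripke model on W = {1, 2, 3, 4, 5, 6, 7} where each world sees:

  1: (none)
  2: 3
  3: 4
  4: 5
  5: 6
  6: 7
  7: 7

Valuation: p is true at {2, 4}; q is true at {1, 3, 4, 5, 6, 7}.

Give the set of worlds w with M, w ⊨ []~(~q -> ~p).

1: no successors, so []~(~q -> ~p) holds vacuously. ✓
2: successors {3}; ~(~q -> ~p) there: 3:F. ✗
3: successors {4}; ~(~q -> ~p) there: 4:F. ✗
4: successors {5}; ~(~q -> ~p) there: 5:F. ✗
5: successors {6}; ~(~q -> ~p) there: 6:F. ✗
6: successors {7}; ~(~q -> ~p) there: 7:F. ✗
7: successors {7}; ~(~q -> ~p) there: 7:F. ✗

{1}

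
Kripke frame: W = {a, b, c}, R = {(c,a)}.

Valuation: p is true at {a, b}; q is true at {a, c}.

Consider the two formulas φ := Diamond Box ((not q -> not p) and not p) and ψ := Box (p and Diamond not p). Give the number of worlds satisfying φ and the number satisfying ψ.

For Diamond Box ((not q -> not p) and not p):
a: no successors, so Diamond Box ((not q -> not p) and not p) fails. ✗
b: no successors, so Diamond Box ((not q -> not p) and not p) fails. ✗
c: successors {a}; Box ((not q -> not p) and not p) there: a:T. ✓
— 1 world.
For Box (p and Diamond not p):
a: no successors, so Box (p and Diamond not p) holds vacuously. ✓
b: no successors, so Box (p and Diamond not p) holds vacuously. ✓
c: successors {a}; p and Diamond not p there: a:F. ✗
— 2 worlds.

1 and 2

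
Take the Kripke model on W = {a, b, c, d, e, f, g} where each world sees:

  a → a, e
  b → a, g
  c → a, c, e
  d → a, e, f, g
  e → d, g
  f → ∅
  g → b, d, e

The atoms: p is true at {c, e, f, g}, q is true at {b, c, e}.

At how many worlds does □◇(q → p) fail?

1

a: successors {a, e}; ◇(q → p) there: a:T, e:T. ✓
b: successors {a, g}; ◇(q → p) there: a:T, g:T. ✓
c: successors {a, c, e}; ◇(q → p) there: a:T, c:T, e:T. ✓
d: successors {a, e, f, g}; ◇(q → p) there: a:T, e:T, f:F, g:T. ✗
e: successors {d, g}; ◇(q → p) there: d:T, g:T. ✓
f: no successors, so □◇(q → p) holds vacuously. ✓
g: successors {b, d, e}; ◇(q → p) there: b:T, d:T, e:T. ✓
Satisfying worlds: {a, b, c, e, f, g}.
So □◇(q → p) fails at the other 1 world.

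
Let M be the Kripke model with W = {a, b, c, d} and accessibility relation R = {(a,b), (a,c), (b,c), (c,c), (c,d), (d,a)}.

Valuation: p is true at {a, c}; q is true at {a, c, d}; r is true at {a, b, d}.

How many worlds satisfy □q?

a: successors {b, c}; q there: b:F, c:T. ✗
b: successors {c}; q there: c:T. ✓
c: successors {c, d}; q there: c:T, d:T. ✓
d: successors {a}; q there: a:T. ✓
Satisfying worlds: {b, c, d}.

3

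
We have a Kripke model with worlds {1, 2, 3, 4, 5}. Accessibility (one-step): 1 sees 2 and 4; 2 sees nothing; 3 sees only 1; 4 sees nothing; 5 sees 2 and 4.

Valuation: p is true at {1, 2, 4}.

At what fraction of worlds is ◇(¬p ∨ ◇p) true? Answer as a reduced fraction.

1/5

1: successors {2, 4}; ¬p ∨ ◇p there: 2:F, 4:F. ✗
2: no successors, so ◇(¬p ∨ ◇p) fails. ✗
3: successors {1}; ¬p ∨ ◇p there: 1:T. ✓
4: no successors, so ◇(¬p ∨ ◇p) fails. ✗
5: successors {2, 4}; ¬p ∨ ◇p there: 2:F, 4:F. ✗
That's 1 of 5 worlds, so 1/5.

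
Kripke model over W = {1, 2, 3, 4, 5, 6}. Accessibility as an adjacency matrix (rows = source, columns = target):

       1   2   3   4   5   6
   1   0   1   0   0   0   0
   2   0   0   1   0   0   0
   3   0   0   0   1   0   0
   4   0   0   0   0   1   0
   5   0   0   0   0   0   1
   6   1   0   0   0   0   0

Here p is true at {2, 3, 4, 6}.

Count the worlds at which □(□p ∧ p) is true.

1: successors {2}; □p ∧ p there: 2:T. ✓
2: successors {3}; □p ∧ p there: 3:T. ✓
3: successors {4}; □p ∧ p there: 4:F. ✗
4: successors {5}; □p ∧ p there: 5:F. ✗
5: successors {6}; □p ∧ p there: 6:F. ✗
6: successors {1}; □p ∧ p there: 1:F. ✗
Satisfying worlds: {1, 2}.

2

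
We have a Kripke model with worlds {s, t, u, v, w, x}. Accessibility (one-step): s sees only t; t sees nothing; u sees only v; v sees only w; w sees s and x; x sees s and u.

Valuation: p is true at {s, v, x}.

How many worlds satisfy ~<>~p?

s: <>~p is T. ✗
t: <>~p is F. ✓
u: <>~p is F. ✓
v: <>~p is T. ✗
w: <>~p is F. ✓
x: <>~p is T. ✗
Satisfying worlds: {t, u, w}.

3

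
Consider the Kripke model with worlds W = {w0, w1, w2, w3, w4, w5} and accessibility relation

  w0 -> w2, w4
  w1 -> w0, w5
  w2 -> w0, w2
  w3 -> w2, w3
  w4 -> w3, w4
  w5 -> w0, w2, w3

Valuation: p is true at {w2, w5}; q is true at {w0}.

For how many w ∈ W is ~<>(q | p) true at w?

w0: <>(q | p) is T. ✗
w1: <>(q | p) is T. ✗
w2: <>(q | p) is T. ✗
w3: <>(q | p) is T. ✗
w4: <>(q | p) is F. ✓
w5: <>(q | p) is T. ✗
Satisfying worlds: {w4}.

1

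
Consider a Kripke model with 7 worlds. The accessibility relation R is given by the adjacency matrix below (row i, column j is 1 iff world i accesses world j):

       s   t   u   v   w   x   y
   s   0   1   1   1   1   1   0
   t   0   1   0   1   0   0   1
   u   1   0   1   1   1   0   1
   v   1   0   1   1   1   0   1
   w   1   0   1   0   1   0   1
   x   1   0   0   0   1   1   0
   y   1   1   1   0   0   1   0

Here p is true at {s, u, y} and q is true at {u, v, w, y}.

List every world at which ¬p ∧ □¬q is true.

∅

s: ¬p is F, □¬q is F. ✗
t: ¬p is T, □¬q is F. ✗
u: ¬p is F, □¬q is F. ✗
v: ¬p is T, □¬q is F. ✗
w: ¬p is T, □¬q is F. ✗
x: ¬p is T, □¬q is F. ✗
y: ¬p is F, □¬q is F. ✗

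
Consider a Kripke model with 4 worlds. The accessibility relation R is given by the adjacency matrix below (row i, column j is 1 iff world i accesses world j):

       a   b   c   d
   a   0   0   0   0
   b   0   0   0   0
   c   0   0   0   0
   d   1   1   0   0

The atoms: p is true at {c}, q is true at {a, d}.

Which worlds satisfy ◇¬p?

a: no successors, so ◇¬p fails. ✗
b: no successors, so ◇¬p fails. ✗
c: no successors, so ◇¬p fails. ✗
d: successors {a, b}; ¬p there: a:T, b:T. ✓

{d}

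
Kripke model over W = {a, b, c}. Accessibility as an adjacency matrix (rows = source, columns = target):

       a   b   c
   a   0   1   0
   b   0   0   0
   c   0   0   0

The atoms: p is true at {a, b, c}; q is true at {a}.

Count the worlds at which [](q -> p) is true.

a: successors {b}; q -> p there: b:T. ✓
b: no successors, so [](q -> p) holds vacuously. ✓
c: no successors, so [](q -> p) holds vacuously. ✓
Satisfying worlds: {a, b, c}.

3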